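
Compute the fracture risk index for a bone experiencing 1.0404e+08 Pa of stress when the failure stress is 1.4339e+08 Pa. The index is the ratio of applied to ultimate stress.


FRI = applied / ultimate
FRI = 1.0404e+08 / 1.4339e+08
FRI = 0.7256


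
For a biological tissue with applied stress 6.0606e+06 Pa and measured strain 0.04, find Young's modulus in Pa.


E = stress / strain
E = 6.0606e+06 / 0.04
E = 1.5152e+08


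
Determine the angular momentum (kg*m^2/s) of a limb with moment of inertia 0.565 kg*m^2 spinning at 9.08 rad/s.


L = I * omega
L = 0.565 * 9.08
L = 5.1302


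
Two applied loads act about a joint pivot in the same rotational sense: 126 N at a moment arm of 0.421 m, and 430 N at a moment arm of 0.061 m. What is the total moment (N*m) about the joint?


M = F1 * d1 + F2 * d2
M = 126 * 0.421 + 430 * 0.061
M = 53.0460 + 26.2300
M = 79.2760


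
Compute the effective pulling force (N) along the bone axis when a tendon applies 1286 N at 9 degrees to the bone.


F_eff = F_tendon * cos(theta)
theta = 9 deg = 0.1571 rad
cos(theta) = 0.9877
F_eff = 1286 * 0.9877
F_eff = 1270.1672


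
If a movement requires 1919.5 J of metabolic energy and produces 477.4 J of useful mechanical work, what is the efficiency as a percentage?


eta = (W_mech / E_meta) * 100
eta = (477.4 / 1919.5) * 100
ratio = 0.2487
eta = 24.8711


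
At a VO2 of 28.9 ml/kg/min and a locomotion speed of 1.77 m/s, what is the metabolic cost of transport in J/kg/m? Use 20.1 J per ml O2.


Power per kg = VO2 * 20.1 / 60
Power per kg = 28.9 * 20.1 / 60 = 9.6815 W/kg
Cost = power_per_kg / speed
Cost = 9.6815 / 1.77
Cost = 5.4698


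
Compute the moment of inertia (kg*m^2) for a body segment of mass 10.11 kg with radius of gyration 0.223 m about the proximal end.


I = m * k^2
I = 10.11 * 0.223^2
k^2 = 0.0497
I = 0.5028


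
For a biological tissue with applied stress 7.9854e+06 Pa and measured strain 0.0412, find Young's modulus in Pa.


E = stress / strain
E = 7.9854e+06 / 0.0412
E = 1.9382e+08


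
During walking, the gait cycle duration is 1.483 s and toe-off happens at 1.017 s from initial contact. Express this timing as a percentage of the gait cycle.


pct = (event_time / cycle_time) * 100
pct = (1.017 / 1.483) * 100
ratio = 0.6858
pct = 68.5772


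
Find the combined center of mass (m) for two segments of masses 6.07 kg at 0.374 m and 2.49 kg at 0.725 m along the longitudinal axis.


COM = (m1*x1 + m2*x2) / (m1 + m2)
COM = (6.07*0.374 + 2.49*0.725) / (6.07 + 2.49)
Numerator = 4.0754
Denominator = 8.5600
COM = 0.4761


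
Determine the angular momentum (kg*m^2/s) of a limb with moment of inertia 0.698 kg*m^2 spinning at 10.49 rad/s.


L = I * omega
L = 0.698 * 10.49
L = 7.3220


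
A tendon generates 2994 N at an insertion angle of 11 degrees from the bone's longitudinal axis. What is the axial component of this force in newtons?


F_eff = F_tendon * cos(theta)
theta = 11 deg = 0.1920 rad
cos(theta) = 0.9816
F_eff = 2994 * 0.9816
F_eff = 2938.9918


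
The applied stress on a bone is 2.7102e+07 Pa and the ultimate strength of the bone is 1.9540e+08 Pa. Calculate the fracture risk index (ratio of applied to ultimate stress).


FRI = applied / ultimate
FRI = 2.7102e+07 / 1.9540e+08
FRI = 0.1387


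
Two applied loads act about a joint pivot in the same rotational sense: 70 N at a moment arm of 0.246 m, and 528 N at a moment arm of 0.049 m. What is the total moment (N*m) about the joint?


M = F1 * d1 + F2 * d2
M = 70 * 0.246 + 528 * 0.049
M = 17.2200 + 25.8720
M = 43.0920


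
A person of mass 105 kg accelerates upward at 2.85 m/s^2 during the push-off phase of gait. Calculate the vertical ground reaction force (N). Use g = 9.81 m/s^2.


GRF = m * (g + a)
GRF = 105 * (9.81 + 2.85)
GRF = 105 * 12.6600
GRF = 1329.3000


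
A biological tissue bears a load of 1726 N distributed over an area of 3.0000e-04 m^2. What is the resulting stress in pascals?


stress = F / A
stress = 1726 / 3.0000e-04
stress = 5.7533e+06


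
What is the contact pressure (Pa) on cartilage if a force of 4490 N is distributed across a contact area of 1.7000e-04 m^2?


P = F / A
P = 4490 / 1.7000e-04
P = 2.6412e+07


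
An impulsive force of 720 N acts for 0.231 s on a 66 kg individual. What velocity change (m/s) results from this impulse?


J = F * dt = 720 * 0.231 = 166.3200 N*s
delta_v = J / m
delta_v = 166.3200 / 66
delta_v = 2.5200


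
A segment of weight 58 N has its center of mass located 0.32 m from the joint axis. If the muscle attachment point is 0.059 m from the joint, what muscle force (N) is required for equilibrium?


F_muscle = W * d_load / d_muscle
F_muscle = 58 * 0.32 / 0.059
Numerator = 18.5600
F_muscle = 314.5763


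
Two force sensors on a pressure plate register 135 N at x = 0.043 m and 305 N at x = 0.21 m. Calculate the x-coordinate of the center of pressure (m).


COP_x = (F1*x1 + F2*x2) / (F1 + F2)
COP_x = (135*0.043 + 305*0.21) / (135 + 305)
Numerator = 69.8550
Denominator = 440
COP_x = 0.1588


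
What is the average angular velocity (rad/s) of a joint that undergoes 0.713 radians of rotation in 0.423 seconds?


omega = delta_theta / delta_t
omega = 0.713 / 0.423
omega = 1.6856


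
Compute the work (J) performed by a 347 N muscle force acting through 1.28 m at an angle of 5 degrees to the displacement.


W = F * d * cos(theta)
theta = 5 deg = 0.0873 rad
cos(theta) = 0.9962
W = 347 * 1.28 * 0.9962
W = 442.4698


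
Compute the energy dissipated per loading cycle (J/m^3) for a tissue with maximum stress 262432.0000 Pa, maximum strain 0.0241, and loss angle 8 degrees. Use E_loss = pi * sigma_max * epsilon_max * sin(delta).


E_loss = pi * sigma_max * epsilon_max * sin(delta)
delta = 8 deg = 0.1396 rad
sin(delta) = 0.1392
E_loss = pi * 262432.0000 * 0.0241 * 0.1392
E_loss = 2765.2793


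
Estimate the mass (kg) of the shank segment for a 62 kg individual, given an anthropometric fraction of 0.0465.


m_segment = body_mass * fraction
m_segment = 62 * 0.0465
m_segment = 2.8830


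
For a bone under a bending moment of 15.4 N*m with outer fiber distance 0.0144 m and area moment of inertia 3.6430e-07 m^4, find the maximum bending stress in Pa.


sigma = M * c / I
sigma = 15.4 * 0.0144 / 3.6430e-07
M * c = 0.2218
sigma = 608729.0694


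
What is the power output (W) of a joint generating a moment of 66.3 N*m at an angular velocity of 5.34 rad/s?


P = M * omega
P = 66.3 * 5.34
P = 354.0420


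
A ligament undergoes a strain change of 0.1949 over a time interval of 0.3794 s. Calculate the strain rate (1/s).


strain_rate = delta_strain / delta_t
strain_rate = 0.1949 / 0.3794
strain_rate = 0.5137


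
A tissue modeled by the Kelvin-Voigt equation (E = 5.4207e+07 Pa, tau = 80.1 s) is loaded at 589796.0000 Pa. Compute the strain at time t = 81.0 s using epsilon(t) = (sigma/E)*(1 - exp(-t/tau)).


epsilon(t) = (sigma/E) * (1 - exp(-t/tau))
sigma/E = 589796.0000 / 5.4207e+07 = 0.0109
exp(-t/tau) = exp(-81.0 / 80.1) = 0.3638
epsilon = 0.0109 * (1 - 0.3638)
epsilon = 0.0069


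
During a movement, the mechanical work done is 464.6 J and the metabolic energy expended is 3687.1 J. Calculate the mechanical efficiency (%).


eta = (W_mech / E_meta) * 100
eta = (464.6 / 3687.1) * 100
ratio = 0.1260
eta = 12.6007


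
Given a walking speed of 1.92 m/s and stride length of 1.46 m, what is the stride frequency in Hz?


f = v / stride_length
f = 1.92 / 1.46
f = 1.3151


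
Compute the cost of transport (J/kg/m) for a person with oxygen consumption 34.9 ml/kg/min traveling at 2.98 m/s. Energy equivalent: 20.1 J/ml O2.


Power per kg = VO2 * 20.1 / 60
Power per kg = 34.9 * 20.1 / 60 = 11.6915 W/kg
Cost = power_per_kg / speed
Cost = 11.6915 / 2.98
Cost = 3.9233


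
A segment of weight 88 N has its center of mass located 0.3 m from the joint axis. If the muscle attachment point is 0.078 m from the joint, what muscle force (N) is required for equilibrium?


F_muscle = W * d_load / d_muscle
F_muscle = 88 * 0.3 / 0.078
Numerator = 26.4000
F_muscle = 338.4615


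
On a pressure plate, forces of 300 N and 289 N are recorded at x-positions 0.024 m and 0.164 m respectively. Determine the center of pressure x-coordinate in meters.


COP_x = (F1*x1 + F2*x2) / (F1 + F2)
COP_x = (300*0.024 + 289*0.164) / (300 + 289)
Numerator = 54.5960
Denominator = 589
COP_x = 0.0927


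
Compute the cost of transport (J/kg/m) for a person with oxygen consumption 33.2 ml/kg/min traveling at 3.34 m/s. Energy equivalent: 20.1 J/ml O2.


Power per kg = VO2 * 20.1 / 60
Power per kg = 33.2 * 20.1 / 60 = 11.1220 W/kg
Cost = power_per_kg / speed
Cost = 11.1220 / 3.34
Cost = 3.3299


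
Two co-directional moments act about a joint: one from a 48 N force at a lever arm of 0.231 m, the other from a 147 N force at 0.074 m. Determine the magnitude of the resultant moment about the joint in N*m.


M = F1 * d1 + F2 * d2
M = 48 * 0.231 + 147 * 0.074
M = 11.0880 + 10.8780
M = 21.9660


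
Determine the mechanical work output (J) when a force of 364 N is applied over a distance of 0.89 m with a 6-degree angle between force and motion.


W = F * d * cos(theta)
theta = 6 deg = 0.1047 rad
cos(theta) = 0.9945
W = 364 * 0.89 * 0.9945
W = 322.1853


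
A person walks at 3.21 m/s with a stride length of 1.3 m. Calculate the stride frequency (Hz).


f = v / stride_length
f = 3.21 / 1.3
f = 2.4692


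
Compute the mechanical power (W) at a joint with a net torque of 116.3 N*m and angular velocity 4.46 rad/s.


P = M * omega
P = 116.3 * 4.46
P = 518.6980


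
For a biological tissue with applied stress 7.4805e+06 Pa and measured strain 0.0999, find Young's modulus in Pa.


E = stress / strain
E = 7.4805e+06 / 0.0999
E = 7.4880e+07


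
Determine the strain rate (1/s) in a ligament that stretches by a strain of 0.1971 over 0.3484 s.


strain_rate = delta_strain / delta_t
strain_rate = 0.1971 / 0.3484
strain_rate = 0.5657


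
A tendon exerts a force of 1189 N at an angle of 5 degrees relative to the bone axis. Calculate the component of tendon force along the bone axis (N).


F_eff = F_tendon * cos(theta)
theta = 5 deg = 0.0873 rad
cos(theta) = 0.9962
F_eff = 1189 * 0.9962
F_eff = 1184.4755


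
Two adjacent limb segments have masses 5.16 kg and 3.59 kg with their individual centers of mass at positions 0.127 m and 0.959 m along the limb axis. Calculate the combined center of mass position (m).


COM = (m1*x1 + m2*x2) / (m1 + m2)
COM = (5.16*0.127 + 3.59*0.959) / (5.16 + 3.59)
Numerator = 4.0981
Denominator = 8.7500
COM = 0.4684


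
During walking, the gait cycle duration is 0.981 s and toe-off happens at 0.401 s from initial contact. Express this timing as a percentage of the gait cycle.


pct = (event_time / cycle_time) * 100
pct = (0.401 / 0.981) * 100
ratio = 0.4088
pct = 40.8767


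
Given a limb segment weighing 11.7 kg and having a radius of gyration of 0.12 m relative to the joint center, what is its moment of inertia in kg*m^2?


I = m * k^2
I = 11.7 * 0.12^2
k^2 = 0.0144
I = 0.1685


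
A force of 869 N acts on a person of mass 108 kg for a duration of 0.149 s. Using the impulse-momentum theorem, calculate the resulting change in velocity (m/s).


J = F * dt = 869 * 0.149 = 129.4810 N*s
delta_v = J / m
delta_v = 129.4810 / 108
delta_v = 1.1989


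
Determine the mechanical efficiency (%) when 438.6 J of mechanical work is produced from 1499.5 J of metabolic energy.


eta = (W_mech / E_meta) * 100
eta = (438.6 / 1499.5) * 100
ratio = 0.2925
eta = 29.2497


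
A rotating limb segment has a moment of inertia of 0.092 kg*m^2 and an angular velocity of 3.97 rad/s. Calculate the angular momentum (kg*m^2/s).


L = I * omega
L = 0.092 * 3.97
L = 0.3652


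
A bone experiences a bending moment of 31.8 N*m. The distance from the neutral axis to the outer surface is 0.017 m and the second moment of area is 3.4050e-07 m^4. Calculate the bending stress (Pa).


sigma = M * c / I
sigma = 31.8 * 0.017 / 3.4050e-07
M * c = 0.5406
sigma = 1.5877e+06


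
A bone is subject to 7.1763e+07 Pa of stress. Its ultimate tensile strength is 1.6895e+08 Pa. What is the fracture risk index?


FRI = applied / ultimate
FRI = 7.1763e+07 / 1.6895e+08
FRI = 0.4248


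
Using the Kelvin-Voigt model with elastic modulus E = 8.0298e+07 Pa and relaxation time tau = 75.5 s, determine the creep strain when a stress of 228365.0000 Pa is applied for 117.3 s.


epsilon(t) = (sigma/E) * (1 - exp(-t/tau))
sigma/E = 228365.0000 / 8.0298e+07 = 0.0028
exp(-t/tau) = exp(-117.3 / 75.5) = 0.2115
epsilon = 0.0028 * (1 - 0.2115)
epsilon = 0.0022


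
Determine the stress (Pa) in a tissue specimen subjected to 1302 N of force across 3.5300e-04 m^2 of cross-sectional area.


stress = F / A
stress = 1302 / 3.5300e-04
stress = 3.6884e+06


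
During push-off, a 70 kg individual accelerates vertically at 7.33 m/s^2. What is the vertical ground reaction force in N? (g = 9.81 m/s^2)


GRF = m * (g + a)
GRF = 70 * (9.81 + 7.33)
GRF = 70 * 17.1400
GRF = 1199.8000


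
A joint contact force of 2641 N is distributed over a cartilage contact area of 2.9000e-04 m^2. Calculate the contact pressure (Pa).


P = F / A
P = 2641 / 2.9000e-04
P = 9.1069e+06


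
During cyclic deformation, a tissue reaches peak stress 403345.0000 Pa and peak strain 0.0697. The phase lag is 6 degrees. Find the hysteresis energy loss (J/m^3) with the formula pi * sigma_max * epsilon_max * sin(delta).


E_loss = pi * sigma_max * epsilon_max * sin(delta)
delta = 6 deg = 0.1047 rad
sin(delta) = 0.1045
E_loss = pi * 403345.0000 * 0.0697 * 0.1045
E_loss = 9231.9596


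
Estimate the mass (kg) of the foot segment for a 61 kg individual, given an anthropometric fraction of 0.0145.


m_segment = body_mass * fraction
m_segment = 61 * 0.0145
m_segment = 0.8845


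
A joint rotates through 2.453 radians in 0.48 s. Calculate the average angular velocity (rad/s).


omega = delta_theta / delta_t
omega = 2.453 / 0.48
omega = 5.1104


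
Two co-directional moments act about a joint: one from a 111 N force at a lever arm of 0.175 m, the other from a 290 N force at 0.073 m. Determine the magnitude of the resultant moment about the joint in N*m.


M = F1 * d1 + F2 * d2
M = 111 * 0.175 + 290 * 0.073
M = 19.4250 + 21.1700
M = 40.5950


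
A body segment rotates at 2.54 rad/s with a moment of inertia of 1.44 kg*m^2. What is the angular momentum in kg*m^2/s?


L = I * omega
L = 1.44 * 2.54
L = 3.6576


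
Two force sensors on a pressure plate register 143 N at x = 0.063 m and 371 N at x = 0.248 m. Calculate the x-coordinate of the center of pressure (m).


COP_x = (F1*x1 + F2*x2) / (F1 + F2)
COP_x = (143*0.063 + 371*0.248) / (143 + 371)
Numerator = 101.0170
Denominator = 514
COP_x = 0.1965


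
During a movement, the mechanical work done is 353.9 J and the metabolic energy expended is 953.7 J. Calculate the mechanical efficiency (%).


eta = (W_mech / E_meta) * 100
eta = (353.9 / 953.7) * 100
ratio = 0.3711
eta = 37.1081


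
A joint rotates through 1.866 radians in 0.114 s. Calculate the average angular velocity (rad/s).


omega = delta_theta / delta_t
omega = 1.866 / 0.114
omega = 16.3684


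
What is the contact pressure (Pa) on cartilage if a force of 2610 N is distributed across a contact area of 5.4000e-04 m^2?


P = F / A
P = 2610 / 5.4000e-04
P = 4.8333e+06


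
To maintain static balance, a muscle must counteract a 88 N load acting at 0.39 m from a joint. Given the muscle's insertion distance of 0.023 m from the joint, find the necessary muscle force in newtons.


F_muscle = W * d_load / d_muscle
F_muscle = 88 * 0.39 / 0.023
Numerator = 34.3200
F_muscle = 1492.1739


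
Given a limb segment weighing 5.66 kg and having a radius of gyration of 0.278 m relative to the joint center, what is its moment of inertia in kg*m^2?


I = m * k^2
I = 5.66 * 0.278^2
k^2 = 0.0773
I = 0.4374


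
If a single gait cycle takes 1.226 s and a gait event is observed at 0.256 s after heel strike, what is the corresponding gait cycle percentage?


pct = (event_time / cycle_time) * 100
pct = (0.256 / 1.226) * 100
ratio = 0.2088
pct = 20.8809


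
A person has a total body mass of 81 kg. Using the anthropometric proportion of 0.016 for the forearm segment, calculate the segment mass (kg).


m_segment = body_mass * fraction
m_segment = 81 * 0.016
m_segment = 1.2960


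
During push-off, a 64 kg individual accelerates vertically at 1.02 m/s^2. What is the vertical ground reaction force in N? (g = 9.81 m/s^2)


GRF = m * (g + a)
GRF = 64 * (9.81 + 1.02)
GRF = 64 * 10.8300
GRF = 693.1200


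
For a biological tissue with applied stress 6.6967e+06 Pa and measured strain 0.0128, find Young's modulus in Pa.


E = stress / strain
E = 6.6967e+06 / 0.0128
E = 5.2318e+08


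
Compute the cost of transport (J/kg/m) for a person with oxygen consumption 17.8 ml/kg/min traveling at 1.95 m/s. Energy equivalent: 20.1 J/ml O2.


Power per kg = VO2 * 20.1 / 60
Power per kg = 17.8 * 20.1 / 60 = 5.9630 W/kg
Cost = power_per_kg / speed
Cost = 5.9630 / 1.95
Cost = 3.0579


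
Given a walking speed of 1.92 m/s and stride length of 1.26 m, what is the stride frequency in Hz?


f = v / stride_length
f = 1.92 / 1.26
f = 1.5238


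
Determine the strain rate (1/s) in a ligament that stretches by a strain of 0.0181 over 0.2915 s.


strain_rate = delta_strain / delta_t
strain_rate = 0.0181 / 0.2915
strain_rate = 0.0621


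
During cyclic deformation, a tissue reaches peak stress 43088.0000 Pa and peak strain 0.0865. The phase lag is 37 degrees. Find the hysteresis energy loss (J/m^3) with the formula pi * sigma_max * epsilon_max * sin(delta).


E_loss = pi * sigma_max * epsilon_max * sin(delta)
delta = 37 deg = 0.6458 rad
sin(delta) = 0.6018
E_loss = pi * 43088.0000 * 0.0865 * 0.6018
E_loss = 7046.6928


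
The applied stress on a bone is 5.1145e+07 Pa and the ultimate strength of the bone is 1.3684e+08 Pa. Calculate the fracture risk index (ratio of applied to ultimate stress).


FRI = applied / ultimate
FRI = 5.1145e+07 / 1.3684e+08
FRI = 0.3738


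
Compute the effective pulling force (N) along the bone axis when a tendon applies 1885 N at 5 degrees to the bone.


F_eff = F_tendon * cos(theta)
theta = 5 deg = 0.0873 rad
cos(theta) = 0.9962
F_eff = 1885 * 0.9962
F_eff = 1877.8270


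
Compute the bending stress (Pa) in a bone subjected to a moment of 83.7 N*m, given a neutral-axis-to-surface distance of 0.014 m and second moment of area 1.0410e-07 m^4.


sigma = M * c / I
sigma = 83.7 * 0.014 / 1.0410e-07
M * c = 1.1718
sigma = 1.1256e+07


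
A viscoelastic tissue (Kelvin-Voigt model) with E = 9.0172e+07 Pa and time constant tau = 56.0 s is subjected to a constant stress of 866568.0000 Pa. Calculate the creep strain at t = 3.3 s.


epsilon(t) = (sigma/E) * (1 - exp(-t/tau))
sigma/E = 866568.0000 / 9.0172e+07 = 0.0096
exp(-t/tau) = exp(-3.3 / 56.0) = 0.9428
epsilon = 0.0096 * (1 - 0.9428)
epsilon = 5.4995e-04


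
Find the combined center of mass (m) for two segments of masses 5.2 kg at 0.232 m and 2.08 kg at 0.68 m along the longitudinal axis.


COM = (m1*x1 + m2*x2) / (m1 + m2)
COM = (5.2*0.232 + 2.08*0.68) / (5.2 + 2.08)
Numerator = 2.6208
Denominator = 7.2800
COM = 0.3600


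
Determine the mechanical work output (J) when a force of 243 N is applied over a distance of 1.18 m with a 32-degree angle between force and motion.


W = F * d * cos(theta)
theta = 32 deg = 0.5585 rad
cos(theta) = 0.8480
W = 243 * 1.18 * 0.8480
W = 243.1693


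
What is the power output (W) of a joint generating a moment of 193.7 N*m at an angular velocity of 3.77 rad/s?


P = M * omega
P = 193.7 * 3.77
P = 730.2490


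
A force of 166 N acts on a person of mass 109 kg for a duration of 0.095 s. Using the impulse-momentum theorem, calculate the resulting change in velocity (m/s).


J = F * dt = 166 * 0.095 = 15.7700 N*s
delta_v = J / m
delta_v = 15.7700 / 109
delta_v = 0.1447


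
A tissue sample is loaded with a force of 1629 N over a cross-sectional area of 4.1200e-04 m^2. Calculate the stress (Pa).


stress = F / A
stress = 1629 / 4.1200e-04
stress = 3.9539e+06


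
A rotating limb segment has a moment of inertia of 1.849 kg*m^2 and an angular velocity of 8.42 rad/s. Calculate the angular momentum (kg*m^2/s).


L = I * omega
L = 1.849 * 8.42
L = 15.5686


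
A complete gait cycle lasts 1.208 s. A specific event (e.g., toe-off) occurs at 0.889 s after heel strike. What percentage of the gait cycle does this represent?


pct = (event_time / cycle_time) * 100
pct = (0.889 / 1.208) * 100
ratio = 0.7359
pct = 73.5927


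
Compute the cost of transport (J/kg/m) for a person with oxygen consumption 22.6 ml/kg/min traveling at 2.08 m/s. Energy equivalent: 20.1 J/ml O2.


Power per kg = VO2 * 20.1 / 60
Power per kg = 22.6 * 20.1 / 60 = 7.5710 W/kg
Cost = power_per_kg / speed
Cost = 7.5710 / 2.08
Cost = 3.6399


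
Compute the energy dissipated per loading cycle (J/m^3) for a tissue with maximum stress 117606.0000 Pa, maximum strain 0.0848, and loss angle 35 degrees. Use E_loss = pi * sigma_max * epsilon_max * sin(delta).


E_loss = pi * sigma_max * epsilon_max * sin(delta)
delta = 35 deg = 0.6109 rad
sin(delta) = 0.5736
E_loss = pi * 117606.0000 * 0.0848 * 0.5736
E_loss = 17970.7625


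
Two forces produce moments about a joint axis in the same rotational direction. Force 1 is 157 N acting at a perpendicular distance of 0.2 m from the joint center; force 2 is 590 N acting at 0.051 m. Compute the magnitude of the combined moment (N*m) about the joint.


M = F1 * d1 + F2 * d2
M = 157 * 0.2 + 590 * 0.051
M = 31.4000 + 30.0900
M = 61.4900


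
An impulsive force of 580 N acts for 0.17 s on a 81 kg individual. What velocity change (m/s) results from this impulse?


J = F * dt = 580 * 0.17 = 98.6000 N*s
delta_v = J / m
delta_v = 98.6000 / 81
delta_v = 1.2173


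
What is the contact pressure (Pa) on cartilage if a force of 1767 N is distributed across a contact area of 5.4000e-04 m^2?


P = F / A
P = 1767 / 5.4000e-04
P = 3.2722e+06


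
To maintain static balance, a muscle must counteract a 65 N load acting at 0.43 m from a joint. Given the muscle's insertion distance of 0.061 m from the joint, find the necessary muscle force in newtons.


F_muscle = W * d_load / d_muscle
F_muscle = 65 * 0.43 / 0.061
Numerator = 27.9500
F_muscle = 458.1967


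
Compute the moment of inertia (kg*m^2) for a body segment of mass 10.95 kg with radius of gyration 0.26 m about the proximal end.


I = m * k^2
I = 10.95 * 0.26^2
k^2 = 0.0676
I = 0.7402


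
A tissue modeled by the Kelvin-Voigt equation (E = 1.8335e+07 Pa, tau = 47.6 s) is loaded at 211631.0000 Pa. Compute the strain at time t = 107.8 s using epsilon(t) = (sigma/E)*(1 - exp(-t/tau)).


epsilon(t) = (sigma/E) * (1 - exp(-t/tau))
sigma/E = 211631.0000 / 1.8335e+07 = 0.0115
exp(-t/tau) = exp(-107.8 / 47.6) = 0.1039
epsilon = 0.0115 * (1 - 0.1039)
epsilon = 0.0103


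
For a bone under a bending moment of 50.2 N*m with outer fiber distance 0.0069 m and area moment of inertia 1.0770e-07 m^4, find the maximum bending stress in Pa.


sigma = M * c / I
sigma = 50.2 * 0.0069 / 1.0770e-07
M * c = 0.3464
sigma = 3.2162e+06


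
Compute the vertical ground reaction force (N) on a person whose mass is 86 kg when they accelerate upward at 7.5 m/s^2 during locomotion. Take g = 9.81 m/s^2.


GRF = m * (g + a)
GRF = 86 * (9.81 + 7.5)
GRF = 86 * 17.3100
GRF = 1488.6600


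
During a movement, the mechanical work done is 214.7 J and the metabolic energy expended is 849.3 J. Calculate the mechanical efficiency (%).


eta = (W_mech / E_meta) * 100
eta = (214.7 / 849.3) * 100
ratio = 0.2528
eta = 25.2796


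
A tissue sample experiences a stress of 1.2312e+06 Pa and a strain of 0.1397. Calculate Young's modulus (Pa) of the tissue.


E = stress / strain
E = 1.2312e+06 / 0.1397
E = 8.8132e+06


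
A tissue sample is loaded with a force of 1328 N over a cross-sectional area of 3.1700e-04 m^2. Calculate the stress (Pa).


stress = F / A
stress = 1328 / 3.1700e-04
stress = 4.1893e+06


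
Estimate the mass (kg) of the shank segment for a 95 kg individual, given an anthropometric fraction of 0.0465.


m_segment = body_mass * fraction
m_segment = 95 * 0.0465
m_segment = 4.4175


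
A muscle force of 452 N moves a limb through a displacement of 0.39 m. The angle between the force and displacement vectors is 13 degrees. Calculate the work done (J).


W = F * d * cos(theta)
theta = 13 deg = 0.2269 rad
cos(theta) = 0.9744
W = 452 * 0.39 * 0.9744
W = 171.7620


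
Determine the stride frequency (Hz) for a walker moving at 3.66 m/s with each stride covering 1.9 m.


f = v / stride_length
f = 3.66 / 1.9
f = 1.9263


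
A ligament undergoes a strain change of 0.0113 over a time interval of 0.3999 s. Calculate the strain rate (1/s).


strain_rate = delta_strain / delta_t
strain_rate = 0.0113 / 0.3999
strain_rate = 0.0283


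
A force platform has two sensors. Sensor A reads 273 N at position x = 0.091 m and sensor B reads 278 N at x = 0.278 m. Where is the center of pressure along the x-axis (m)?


COP_x = (F1*x1 + F2*x2) / (F1 + F2)
COP_x = (273*0.091 + 278*0.278) / (273 + 278)
Numerator = 102.1270
Denominator = 551
COP_x = 0.1853


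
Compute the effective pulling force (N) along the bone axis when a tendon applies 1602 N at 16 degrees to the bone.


F_eff = F_tendon * cos(theta)
theta = 16 deg = 0.2793 rad
cos(theta) = 0.9613
F_eff = 1602 * 0.9613
F_eff = 1539.9412


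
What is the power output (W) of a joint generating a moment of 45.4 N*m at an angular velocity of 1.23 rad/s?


P = M * omega
P = 45.4 * 1.23
P = 55.8420


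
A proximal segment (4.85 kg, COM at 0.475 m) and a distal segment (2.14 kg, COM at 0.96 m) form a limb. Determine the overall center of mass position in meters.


COM = (m1*x1 + m2*x2) / (m1 + m2)
COM = (4.85*0.475 + 2.14*0.96) / (4.85 + 2.14)
Numerator = 4.3582
Denominator = 6.9900
COM = 0.6235


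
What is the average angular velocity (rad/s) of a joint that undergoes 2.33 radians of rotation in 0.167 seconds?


omega = delta_theta / delta_t
omega = 2.33 / 0.167
omega = 13.9521


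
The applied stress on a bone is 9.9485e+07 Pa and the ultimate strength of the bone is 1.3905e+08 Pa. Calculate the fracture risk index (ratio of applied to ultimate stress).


FRI = applied / ultimate
FRI = 9.9485e+07 / 1.3905e+08
FRI = 0.7155


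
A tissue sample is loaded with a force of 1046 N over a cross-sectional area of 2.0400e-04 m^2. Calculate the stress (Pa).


stress = F / A
stress = 1046 / 2.0400e-04
stress = 5.1275e+06


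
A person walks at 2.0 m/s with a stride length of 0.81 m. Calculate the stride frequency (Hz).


f = v / stride_length
f = 2.0 / 0.81
f = 2.4691


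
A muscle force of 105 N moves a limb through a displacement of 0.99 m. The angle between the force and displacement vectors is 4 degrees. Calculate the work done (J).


W = F * d * cos(theta)
theta = 4 deg = 0.0698 rad
cos(theta) = 0.9976
W = 105 * 0.99 * 0.9976
W = 103.6968


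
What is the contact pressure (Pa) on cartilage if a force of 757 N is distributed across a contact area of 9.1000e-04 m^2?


P = F / A
P = 757 / 9.1000e-04
P = 831868.1319


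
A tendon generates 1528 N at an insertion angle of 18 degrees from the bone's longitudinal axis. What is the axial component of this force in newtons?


F_eff = F_tendon * cos(theta)
theta = 18 deg = 0.3142 rad
cos(theta) = 0.9511
F_eff = 1528 * 0.9511
F_eff = 1453.2144


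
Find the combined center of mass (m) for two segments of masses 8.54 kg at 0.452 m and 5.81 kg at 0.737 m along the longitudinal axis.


COM = (m1*x1 + m2*x2) / (m1 + m2)
COM = (8.54*0.452 + 5.81*0.737) / (8.54 + 5.81)
Numerator = 8.1420
Denominator = 14.3500
COM = 0.5674


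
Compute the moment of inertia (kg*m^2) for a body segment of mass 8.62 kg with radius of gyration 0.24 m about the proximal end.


I = m * k^2
I = 8.62 * 0.24^2
k^2 = 0.0576
I = 0.4965


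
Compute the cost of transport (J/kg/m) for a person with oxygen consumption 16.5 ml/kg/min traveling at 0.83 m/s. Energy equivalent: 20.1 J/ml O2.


Power per kg = VO2 * 20.1 / 60
Power per kg = 16.5 * 20.1 / 60 = 5.5275 W/kg
Cost = power_per_kg / speed
Cost = 5.5275 / 0.83
Cost = 6.6596


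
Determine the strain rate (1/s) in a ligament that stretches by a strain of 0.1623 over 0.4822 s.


strain_rate = delta_strain / delta_t
strain_rate = 0.1623 / 0.4822
strain_rate = 0.3366


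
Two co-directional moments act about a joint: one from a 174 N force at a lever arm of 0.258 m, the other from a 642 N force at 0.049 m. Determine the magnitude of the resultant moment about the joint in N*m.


M = F1 * d1 + F2 * d2
M = 174 * 0.258 + 642 * 0.049
M = 44.8920 + 31.4580
M = 76.3500


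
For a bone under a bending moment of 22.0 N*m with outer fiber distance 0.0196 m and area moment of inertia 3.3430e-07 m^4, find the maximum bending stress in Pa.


sigma = M * c / I
sigma = 22.0 * 0.0196 / 3.3430e-07
M * c = 0.4312
sigma = 1.2899e+06


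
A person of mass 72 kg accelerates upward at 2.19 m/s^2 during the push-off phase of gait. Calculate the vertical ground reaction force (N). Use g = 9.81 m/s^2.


GRF = m * (g + a)
GRF = 72 * (9.81 + 2.19)
GRF = 72 * 12.0000
GRF = 864.0000


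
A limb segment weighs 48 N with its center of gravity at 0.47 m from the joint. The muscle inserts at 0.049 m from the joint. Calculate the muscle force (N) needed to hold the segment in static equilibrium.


F_muscle = W * d_load / d_muscle
F_muscle = 48 * 0.47 / 0.049
Numerator = 22.5600
F_muscle = 460.4082


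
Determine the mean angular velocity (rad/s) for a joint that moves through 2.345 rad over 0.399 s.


omega = delta_theta / delta_t
omega = 2.345 / 0.399
omega = 5.8772


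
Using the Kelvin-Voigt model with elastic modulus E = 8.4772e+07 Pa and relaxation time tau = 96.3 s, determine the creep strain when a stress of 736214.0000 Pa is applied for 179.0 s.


epsilon(t) = (sigma/E) * (1 - exp(-t/tau))
sigma/E = 736214.0000 / 8.4772e+07 = 0.0087
exp(-t/tau) = exp(-179.0 / 96.3) = 0.1559
epsilon = 0.0087 * (1 - 0.1559)
epsilon = 0.0073


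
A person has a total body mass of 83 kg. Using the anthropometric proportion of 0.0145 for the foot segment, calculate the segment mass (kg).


m_segment = body_mass * fraction
m_segment = 83 * 0.0145
m_segment = 1.2035


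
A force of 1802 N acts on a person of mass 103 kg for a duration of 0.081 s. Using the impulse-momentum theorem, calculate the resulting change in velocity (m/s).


J = F * dt = 1802 * 0.081 = 145.9620 N*s
delta_v = J / m
delta_v = 145.9620 / 103
delta_v = 1.4171


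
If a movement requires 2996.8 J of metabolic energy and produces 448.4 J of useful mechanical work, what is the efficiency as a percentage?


eta = (W_mech / E_meta) * 100
eta = (448.4 / 2996.8) * 100
ratio = 0.1496
eta = 14.9626


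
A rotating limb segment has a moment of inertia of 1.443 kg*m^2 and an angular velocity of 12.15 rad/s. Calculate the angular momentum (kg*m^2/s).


L = I * omega
L = 1.443 * 12.15
L = 17.5325


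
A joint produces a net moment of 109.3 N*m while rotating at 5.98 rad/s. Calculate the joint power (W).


P = M * omega
P = 109.3 * 5.98
P = 653.6140


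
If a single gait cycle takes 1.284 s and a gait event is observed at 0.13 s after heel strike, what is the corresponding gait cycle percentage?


pct = (event_time / cycle_time) * 100
pct = (0.13 / 1.284) * 100
ratio = 0.1012
pct = 10.1246


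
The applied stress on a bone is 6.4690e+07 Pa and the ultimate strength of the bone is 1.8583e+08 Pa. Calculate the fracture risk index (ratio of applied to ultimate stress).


FRI = applied / ultimate
FRI = 6.4690e+07 / 1.8583e+08
FRI = 0.3481


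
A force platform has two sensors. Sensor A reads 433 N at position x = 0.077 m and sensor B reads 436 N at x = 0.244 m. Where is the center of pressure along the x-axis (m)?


COP_x = (F1*x1 + F2*x2) / (F1 + F2)
COP_x = (433*0.077 + 436*0.244) / (433 + 436)
Numerator = 139.7250
Denominator = 869
COP_x = 0.1608


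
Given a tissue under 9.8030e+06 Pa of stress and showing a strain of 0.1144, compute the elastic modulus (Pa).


E = stress / strain
E = 9.8030e+06 / 0.1144
E = 8.5691e+07


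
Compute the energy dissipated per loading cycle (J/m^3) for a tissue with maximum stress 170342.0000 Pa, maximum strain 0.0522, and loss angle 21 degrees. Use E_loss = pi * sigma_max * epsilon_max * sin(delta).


E_loss = pi * sigma_max * epsilon_max * sin(delta)
delta = 21 deg = 0.3665 rad
sin(delta) = 0.3584
E_loss = pi * 170342.0000 * 0.0522 * 0.3584
E_loss = 10010.8575


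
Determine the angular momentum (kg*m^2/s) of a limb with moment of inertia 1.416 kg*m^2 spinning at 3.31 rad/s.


L = I * omega
L = 1.416 * 3.31
L = 4.6870


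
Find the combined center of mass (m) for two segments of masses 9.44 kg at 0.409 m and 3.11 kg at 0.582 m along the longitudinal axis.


COM = (m1*x1 + m2*x2) / (m1 + m2)
COM = (9.44*0.409 + 3.11*0.582) / (9.44 + 3.11)
Numerator = 5.6710
Denominator = 12.5500
COM = 0.4519


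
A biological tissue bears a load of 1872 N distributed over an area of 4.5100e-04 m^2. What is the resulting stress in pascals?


stress = F / A
stress = 1872 / 4.5100e-04
stress = 4.1508e+06


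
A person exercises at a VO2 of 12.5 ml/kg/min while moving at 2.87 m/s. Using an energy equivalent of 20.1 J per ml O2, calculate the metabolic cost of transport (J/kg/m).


Power per kg = VO2 * 20.1 / 60
Power per kg = 12.5 * 20.1 / 60 = 4.1875 W/kg
Cost = power_per_kg / speed
Cost = 4.1875 / 2.87
Cost = 1.4591


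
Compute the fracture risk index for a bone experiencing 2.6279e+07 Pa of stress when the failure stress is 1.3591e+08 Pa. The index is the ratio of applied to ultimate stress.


FRI = applied / ultimate
FRI = 2.6279e+07 / 1.3591e+08
FRI = 0.1934


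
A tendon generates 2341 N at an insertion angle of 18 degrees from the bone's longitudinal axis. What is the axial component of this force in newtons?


F_eff = F_tendon * cos(theta)
theta = 18 deg = 0.3142 rad
cos(theta) = 0.9511
F_eff = 2341 * 0.9511
F_eff = 2226.4233


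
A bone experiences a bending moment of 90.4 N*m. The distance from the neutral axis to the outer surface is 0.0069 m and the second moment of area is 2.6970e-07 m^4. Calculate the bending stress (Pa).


sigma = M * c / I
sigma = 90.4 * 0.0069 / 2.6970e-07
M * c = 0.6238
sigma = 2.3128e+06


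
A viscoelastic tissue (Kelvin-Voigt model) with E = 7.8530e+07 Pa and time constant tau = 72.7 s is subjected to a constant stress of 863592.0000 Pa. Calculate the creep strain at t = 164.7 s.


epsilon(t) = (sigma/E) * (1 - exp(-t/tau))
sigma/E = 863592.0000 / 7.8530e+07 = 0.0110
exp(-t/tau) = exp(-164.7 / 72.7) = 0.1038
epsilon = 0.0110 * (1 - 0.1038)
epsilon = 0.0099


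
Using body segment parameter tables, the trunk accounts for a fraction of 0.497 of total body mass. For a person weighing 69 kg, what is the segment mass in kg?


m_segment = body_mass * fraction
m_segment = 69 * 0.497
m_segment = 34.2930


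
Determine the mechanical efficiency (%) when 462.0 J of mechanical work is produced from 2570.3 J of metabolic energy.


eta = (W_mech / E_meta) * 100
eta = (462.0 / 2570.3) * 100
ratio = 0.1797
eta = 17.9746


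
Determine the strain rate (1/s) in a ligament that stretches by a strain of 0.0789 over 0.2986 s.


strain_rate = delta_strain / delta_t
strain_rate = 0.0789 / 0.2986
strain_rate = 0.2642


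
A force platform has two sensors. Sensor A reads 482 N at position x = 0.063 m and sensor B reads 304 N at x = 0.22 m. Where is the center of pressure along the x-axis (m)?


COP_x = (F1*x1 + F2*x2) / (F1 + F2)
COP_x = (482*0.063 + 304*0.22) / (482 + 304)
Numerator = 97.2460
Denominator = 786
COP_x = 0.1237


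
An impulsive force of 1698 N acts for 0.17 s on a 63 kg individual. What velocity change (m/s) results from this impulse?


J = F * dt = 1698 * 0.17 = 288.6600 N*s
delta_v = J / m
delta_v = 288.6600 / 63
delta_v = 4.5819


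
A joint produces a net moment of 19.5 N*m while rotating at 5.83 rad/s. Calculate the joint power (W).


P = M * omega
P = 19.5 * 5.83
P = 113.6850


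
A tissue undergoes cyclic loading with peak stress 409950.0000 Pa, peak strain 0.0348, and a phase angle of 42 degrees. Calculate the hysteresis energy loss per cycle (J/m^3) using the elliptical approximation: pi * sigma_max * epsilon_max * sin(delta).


E_loss = pi * sigma_max * epsilon_max * sin(delta)
delta = 42 deg = 0.7330 rad
sin(delta) = 0.6691
E_loss = pi * 409950.0000 * 0.0348 * 0.6691
E_loss = 29989.6158


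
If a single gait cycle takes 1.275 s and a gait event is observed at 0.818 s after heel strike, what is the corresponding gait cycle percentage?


pct = (event_time / cycle_time) * 100
pct = (0.818 / 1.275) * 100
ratio = 0.6416
pct = 64.1569


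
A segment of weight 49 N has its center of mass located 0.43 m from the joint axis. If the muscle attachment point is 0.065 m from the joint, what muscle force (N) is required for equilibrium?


F_muscle = W * d_load / d_muscle
F_muscle = 49 * 0.43 / 0.065
Numerator = 21.0700
F_muscle = 324.1538


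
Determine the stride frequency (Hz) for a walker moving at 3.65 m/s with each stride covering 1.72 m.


f = v / stride_length
f = 3.65 / 1.72
f = 2.1221


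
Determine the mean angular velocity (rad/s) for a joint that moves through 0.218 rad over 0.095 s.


omega = delta_theta / delta_t
omega = 0.218 / 0.095
omega = 2.2947


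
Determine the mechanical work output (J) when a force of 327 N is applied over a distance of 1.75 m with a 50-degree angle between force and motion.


W = F * d * cos(theta)
theta = 50 deg = 0.8727 rad
cos(theta) = 0.6428
W = 327 * 1.75 * 0.6428
W = 367.8352


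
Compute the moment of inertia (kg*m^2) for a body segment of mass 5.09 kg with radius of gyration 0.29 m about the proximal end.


I = m * k^2
I = 5.09 * 0.29^2
k^2 = 0.0841
I = 0.4281


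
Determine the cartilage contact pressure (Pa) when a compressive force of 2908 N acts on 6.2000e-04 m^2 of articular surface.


P = F / A
P = 2908 / 6.2000e-04
P = 4.6903e+06


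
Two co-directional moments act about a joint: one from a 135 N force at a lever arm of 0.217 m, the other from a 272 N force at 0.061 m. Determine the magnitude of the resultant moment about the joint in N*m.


M = F1 * d1 + F2 * d2
M = 135 * 0.217 + 272 * 0.061
M = 29.2950 + 16.5920
M = 45.8870


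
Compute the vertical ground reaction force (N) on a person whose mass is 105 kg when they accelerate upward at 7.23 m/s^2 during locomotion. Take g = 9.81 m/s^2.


GRF = m * (g + a)
GRF = 105 * (9.81 + 7.23)
GRF = 105 * 17.0400
GRF = 1789.2000


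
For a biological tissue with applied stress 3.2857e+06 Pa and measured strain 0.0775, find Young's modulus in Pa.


E = stress / strain
E = 3.2857e+06 / 0.0775
E = 4.2396e+07


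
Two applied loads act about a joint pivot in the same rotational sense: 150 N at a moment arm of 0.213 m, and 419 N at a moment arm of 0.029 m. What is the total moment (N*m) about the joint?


M = F1 * d1 + F2 * d2
M = 150 * 0.213 + 419 * 0.029
M = 31.9500 + 12.1510
M = 44.1010


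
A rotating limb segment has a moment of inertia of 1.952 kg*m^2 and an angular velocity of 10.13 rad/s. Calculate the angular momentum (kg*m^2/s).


L = I * omega
L = 1.952 * 10.13
L = 19.7738


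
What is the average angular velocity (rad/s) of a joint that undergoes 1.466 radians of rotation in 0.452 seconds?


omega = delta_theta / delta_t
omega = 1.466 / 0.452
omega = 3.2434
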